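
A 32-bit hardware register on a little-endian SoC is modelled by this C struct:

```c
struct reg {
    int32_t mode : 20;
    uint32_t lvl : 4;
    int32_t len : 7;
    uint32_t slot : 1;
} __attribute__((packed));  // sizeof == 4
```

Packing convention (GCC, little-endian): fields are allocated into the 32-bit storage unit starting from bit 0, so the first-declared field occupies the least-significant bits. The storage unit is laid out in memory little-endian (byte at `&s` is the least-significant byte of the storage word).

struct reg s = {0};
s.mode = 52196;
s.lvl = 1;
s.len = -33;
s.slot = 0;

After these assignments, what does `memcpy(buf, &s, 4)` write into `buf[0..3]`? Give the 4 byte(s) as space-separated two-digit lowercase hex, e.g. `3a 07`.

[0+:20] mode=52196 & 0xfffff = 0xcbe4; word=0x0000cbe4
[20+:4] lvl=1 & 0xf = 0x1; word=0x0010cbe4
[24+:7] len=-33 & 0x7f = 0x5f; word=0x5f10cbe4
[31+:1] slot=0 & 0x1 = 0x0; word=0x5f10cbe4
word = 0x5f10cbe4 → little-endian bytes:
  [0]=0xe4  [1]=0xcb  [2]=0x10  [3]=0x5f

e4 cb 10 5f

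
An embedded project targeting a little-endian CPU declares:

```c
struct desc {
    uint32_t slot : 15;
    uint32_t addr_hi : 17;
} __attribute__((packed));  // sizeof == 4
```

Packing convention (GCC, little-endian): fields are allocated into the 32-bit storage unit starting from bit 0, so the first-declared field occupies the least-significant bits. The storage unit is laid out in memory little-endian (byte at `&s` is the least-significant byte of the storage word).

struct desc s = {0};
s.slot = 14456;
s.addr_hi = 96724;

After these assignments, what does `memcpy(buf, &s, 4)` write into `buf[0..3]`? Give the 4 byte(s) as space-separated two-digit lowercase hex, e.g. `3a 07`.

slot (15b) val=14456 bits=0x3878 at bit 0: 0x00003878
addr_hi (17b) val=96724 bits=0x179d4 at bit 15: 0xbcea3878
word = 0xbcea3878 → little-endian bytes:
  [0]=0x78  [1]=0x38  [2]=0xea  [3]=0xbc

78 38 ea bc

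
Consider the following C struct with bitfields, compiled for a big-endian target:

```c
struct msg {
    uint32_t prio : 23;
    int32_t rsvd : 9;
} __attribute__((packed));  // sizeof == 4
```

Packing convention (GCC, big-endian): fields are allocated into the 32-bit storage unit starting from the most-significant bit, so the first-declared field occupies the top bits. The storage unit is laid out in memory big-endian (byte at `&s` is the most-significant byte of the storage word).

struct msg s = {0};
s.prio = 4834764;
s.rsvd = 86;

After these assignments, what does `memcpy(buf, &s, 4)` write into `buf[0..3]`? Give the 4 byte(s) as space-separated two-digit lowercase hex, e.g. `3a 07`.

prio:23 = 4834764 → 0x49c5cc << 9 → word 0x938b9800
rsvd:9 = 86 → 0x56 << 0 → word 0x938b9856
word = 0x938b9856 → big-endian bytes:
  [0]=0x93  [1]=0x8b  [2]=0x98  [3]=0x56

93 8b 98 56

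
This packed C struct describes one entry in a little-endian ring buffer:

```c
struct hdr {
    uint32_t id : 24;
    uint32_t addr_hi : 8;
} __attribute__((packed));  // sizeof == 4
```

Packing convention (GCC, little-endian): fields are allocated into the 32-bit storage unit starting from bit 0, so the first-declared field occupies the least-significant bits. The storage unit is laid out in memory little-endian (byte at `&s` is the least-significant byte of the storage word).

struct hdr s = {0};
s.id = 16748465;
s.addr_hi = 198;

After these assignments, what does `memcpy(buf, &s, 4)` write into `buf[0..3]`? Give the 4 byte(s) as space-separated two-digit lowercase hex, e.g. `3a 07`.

b1 8f ff c6

id (24b) val=16748465 bits=0xff8fb1 at bit 0: 0x00ff8fb1
addr_hi (8b) val=198 bits=0xc6 at bit 24: 0xc6ff8fb1
word = 0xc6ff8fb1 → little-endian bytes:
  [0]=0xb1  [1]=0x8f  [2]=0xff  [3]=0xc6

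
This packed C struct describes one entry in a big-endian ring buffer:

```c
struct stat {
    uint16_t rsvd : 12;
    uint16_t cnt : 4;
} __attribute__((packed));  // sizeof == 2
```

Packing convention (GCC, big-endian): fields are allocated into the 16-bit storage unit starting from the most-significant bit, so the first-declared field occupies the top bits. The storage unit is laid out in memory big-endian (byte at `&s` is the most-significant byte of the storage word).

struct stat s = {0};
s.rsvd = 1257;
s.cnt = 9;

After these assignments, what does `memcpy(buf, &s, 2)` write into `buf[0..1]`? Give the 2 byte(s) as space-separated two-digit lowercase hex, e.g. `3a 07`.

[4+:12] rsvd=1257 & 0xfff = 0x4e9; word=0x4e90
[0+:4] cnt=9 & 0xf = 0x9; word=0x4e99
word = 0x4e99 → big-endian bytes:
  [0]=0x4e  [1]=0x99

4e 99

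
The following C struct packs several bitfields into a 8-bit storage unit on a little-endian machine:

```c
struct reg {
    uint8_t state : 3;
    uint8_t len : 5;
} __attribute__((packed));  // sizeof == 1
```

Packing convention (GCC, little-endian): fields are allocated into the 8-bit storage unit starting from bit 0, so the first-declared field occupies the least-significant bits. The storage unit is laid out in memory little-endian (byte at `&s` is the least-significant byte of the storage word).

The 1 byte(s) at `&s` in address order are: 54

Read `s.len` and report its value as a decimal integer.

[0]=0x54 (little-endian) → word 0x54
state:3 @ bit 0 → (0x54>>0)&0x7 = 0x4
len:5 @ bit 3 → (0x54>>3)&0x1f = 0xa  ←

10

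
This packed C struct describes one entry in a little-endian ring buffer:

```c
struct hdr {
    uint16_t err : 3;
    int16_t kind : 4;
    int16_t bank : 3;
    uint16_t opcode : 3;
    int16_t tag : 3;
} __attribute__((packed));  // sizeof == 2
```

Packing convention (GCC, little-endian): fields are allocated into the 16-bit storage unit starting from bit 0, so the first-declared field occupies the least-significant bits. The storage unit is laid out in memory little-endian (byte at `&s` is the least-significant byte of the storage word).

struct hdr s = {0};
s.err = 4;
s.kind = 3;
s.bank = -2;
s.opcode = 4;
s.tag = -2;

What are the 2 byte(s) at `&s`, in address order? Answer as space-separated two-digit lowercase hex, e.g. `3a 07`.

err:3 = 4 → 0x4 << 0 → word 0x0004
kind:4 = 3 → 0x3 << 3 → word 0x001c
bank:3 = -2 → 0x6 << 7 → word 0x031c
opcode:3 = 4 → 0x4 << 10 → word 0x131c
tag:3 = -2 → 0x6 << 13 → word 0xd31c
word = 0xd31c → little-endian bytes:
  [0]=0x1c  [1]=0xd3

1c d3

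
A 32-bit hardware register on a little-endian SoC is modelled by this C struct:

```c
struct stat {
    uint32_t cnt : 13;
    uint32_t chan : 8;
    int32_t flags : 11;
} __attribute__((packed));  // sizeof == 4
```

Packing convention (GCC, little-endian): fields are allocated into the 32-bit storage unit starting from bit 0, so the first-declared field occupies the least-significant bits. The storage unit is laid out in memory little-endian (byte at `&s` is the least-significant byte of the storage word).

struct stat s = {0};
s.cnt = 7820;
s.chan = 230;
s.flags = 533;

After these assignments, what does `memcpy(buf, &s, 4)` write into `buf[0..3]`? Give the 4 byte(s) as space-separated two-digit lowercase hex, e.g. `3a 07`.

cnt (13b) val=7820 bits=0x1e8c at bit 0: 0x00001e8c
chan (8b) val=230 bits=0xe6 at bit 13: 0x001cde8c
flags (11b) val=533 bits=0x215 at bit 21: 0x42bcde8c
word = 0x42bcde8c → little-endian bytes:
  [0]=0x8c  [1]=0xde  [2]=0xbc  [3]=0x42

8c de bc 42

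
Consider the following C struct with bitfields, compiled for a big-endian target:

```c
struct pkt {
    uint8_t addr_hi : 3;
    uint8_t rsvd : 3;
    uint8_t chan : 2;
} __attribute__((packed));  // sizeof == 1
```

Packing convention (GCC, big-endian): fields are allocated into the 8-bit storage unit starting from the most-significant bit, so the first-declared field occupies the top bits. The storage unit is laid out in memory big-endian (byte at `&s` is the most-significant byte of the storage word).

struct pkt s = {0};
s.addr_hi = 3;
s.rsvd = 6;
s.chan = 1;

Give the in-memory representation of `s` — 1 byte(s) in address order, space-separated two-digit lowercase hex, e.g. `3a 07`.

[5+:3] addr_hi=3 & 0x7 = 0x3; word=0x60
[2+:3] rsvd=6 & 0x7 = 0x6; word=0x78
[0+:2] chan=1 & 0x3 = 0x1; word=0x79
word = 0x79 → big-endian bytes:
  [0]=0x79

79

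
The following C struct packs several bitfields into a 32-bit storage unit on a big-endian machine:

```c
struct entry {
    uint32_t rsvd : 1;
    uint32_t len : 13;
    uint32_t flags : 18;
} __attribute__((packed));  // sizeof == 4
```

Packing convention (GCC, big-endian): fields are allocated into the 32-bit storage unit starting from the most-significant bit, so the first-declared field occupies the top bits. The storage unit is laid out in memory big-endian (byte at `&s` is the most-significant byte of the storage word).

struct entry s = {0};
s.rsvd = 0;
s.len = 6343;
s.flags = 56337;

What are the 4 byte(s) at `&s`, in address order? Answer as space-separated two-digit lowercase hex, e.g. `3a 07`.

63 1c dc 11

[31+:1] rsvd=0 & 0x1 = 0x0; word=0x00000000
[18+:13] len=6343 & 0x1fff = 0x18c7; word=0x631c0000
[0+:18] flags=56337 & 0x3ffff = 0xdc11; word=0x631cdc11
word = 0x631cdc11 → big-endian bytes:
  [0]=0x63  [1]=0x1c  [2]=0xdc  [3]=0x11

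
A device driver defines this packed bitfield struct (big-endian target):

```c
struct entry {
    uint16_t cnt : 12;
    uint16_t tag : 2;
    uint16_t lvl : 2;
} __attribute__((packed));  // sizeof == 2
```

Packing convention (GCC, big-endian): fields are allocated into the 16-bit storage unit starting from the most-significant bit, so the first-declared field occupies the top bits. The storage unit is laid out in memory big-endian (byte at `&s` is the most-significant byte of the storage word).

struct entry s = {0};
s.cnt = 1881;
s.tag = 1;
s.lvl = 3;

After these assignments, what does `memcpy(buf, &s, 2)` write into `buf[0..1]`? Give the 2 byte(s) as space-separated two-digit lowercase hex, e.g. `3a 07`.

75 97

[4+:12] cnt=1881 & 0xfff = 0x759; word=0x7590
[2+:2] tag=1 & 0x3 = 0x1; word=0x7594
[0+:2] lvl=3 & 0x3 = 0x3; word=0x7597
word = 0x7597 → big-endian bytes:
  [0]=0x75  [1]=0x97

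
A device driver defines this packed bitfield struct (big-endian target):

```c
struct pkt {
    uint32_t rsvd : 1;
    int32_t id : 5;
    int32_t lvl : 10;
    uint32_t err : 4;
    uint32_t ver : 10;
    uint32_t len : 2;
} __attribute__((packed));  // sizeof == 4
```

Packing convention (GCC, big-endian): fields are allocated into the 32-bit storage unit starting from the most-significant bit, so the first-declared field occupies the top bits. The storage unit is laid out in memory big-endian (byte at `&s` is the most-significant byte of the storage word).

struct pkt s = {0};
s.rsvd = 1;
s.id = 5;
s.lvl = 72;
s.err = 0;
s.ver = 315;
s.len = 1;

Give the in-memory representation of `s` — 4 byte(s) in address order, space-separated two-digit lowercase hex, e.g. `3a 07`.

rsvd (1b) val=1 bits=0x1 at bit 31: 0x80000000
id (5b) val=5 bits=0x5 at bit 26: 0x94000000
lvl (10b) val=72 bits=0x48 at bit 16: 0x94480000
err (4b) val=0 bits=0x0 at bit 12: 0x94480000
ver (10b) val=315 bits=0x13b at bit 2: 0x944804ec
len (2b) val=1 bits=0x1 at bit 0: 0x944804ed
word = 0x944804ed → big-endian bytes:
  [0]=0x94  [1]=0x48  [2]=0x04  [3]=0xed

94 48 04 ed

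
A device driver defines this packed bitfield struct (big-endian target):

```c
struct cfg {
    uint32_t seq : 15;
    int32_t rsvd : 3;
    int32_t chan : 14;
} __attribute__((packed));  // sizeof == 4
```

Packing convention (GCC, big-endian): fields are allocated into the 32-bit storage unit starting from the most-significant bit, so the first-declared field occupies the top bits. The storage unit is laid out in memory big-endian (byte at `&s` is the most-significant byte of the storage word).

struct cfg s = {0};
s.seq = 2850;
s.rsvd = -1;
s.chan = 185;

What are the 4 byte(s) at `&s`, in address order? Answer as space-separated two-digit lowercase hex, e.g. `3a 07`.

[17+:15] seq=2850 & 0x7fff = 0xb22; word=0x16440000
[14+:3] rsvd=-1 & 0x7 = 0x7; word=0x1645c000
[0+:14] chan=185 & 0x3fff = 0xb9; word=0x1645c0b9
word = 0x1645c0b9 → big-endian bytes:
  [0]=0x16  [1]=0x45  [2]=0xc0  [3]=0xb9

16 45 c0 b9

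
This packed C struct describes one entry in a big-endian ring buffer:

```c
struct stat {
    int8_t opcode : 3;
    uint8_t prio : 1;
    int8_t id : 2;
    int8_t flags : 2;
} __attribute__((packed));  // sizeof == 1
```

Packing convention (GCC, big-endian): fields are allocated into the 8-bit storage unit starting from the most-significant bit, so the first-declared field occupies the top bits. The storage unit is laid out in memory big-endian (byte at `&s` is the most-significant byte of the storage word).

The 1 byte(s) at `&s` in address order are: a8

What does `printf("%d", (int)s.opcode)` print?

[0]=0xa8 (big-endian) → word 0xa8
opcode [5+:3] = (word>>5) & 0x7 = 5  ←
prio [4+:1] = (word>>4) & 0x1 = 0
id [2+:2] = (word>>2) & 0x3 = 2
flags [0+:2] = (word>>0) & 0x3 = 0
opcode signed 3b, MSB=1: 5 - 8 = -3

-3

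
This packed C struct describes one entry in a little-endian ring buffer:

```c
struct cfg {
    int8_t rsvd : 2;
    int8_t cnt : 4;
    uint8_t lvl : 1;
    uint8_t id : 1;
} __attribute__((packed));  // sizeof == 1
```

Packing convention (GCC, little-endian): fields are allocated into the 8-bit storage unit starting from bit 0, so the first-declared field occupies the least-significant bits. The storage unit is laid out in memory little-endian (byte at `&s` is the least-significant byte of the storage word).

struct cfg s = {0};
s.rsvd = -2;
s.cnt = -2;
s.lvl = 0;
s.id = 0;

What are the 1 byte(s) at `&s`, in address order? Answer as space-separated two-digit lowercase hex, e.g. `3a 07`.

3a

rsvd:2 = -2 → 0x2 << 0 → word 0x02
cnt:4 = -2 → 0xe << 2 → word 0x3a
lvl:1 = 0 → 0x0 << 6 → word 0x3a
id:1 = 0 → 0x0 << 7 → word 0x3a
word = 0x3a → little-endian bytes:
  [0]=0x3a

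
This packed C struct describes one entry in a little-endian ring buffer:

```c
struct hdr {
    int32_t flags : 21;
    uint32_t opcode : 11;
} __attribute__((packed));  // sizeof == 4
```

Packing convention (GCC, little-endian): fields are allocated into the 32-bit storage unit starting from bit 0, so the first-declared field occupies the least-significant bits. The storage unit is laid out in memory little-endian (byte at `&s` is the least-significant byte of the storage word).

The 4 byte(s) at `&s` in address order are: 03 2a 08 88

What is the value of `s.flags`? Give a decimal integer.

535043

[0]=0x03 [1]=0x2a [2]=0x08 [3]=0x88 (little-endian) → word 0x88082a03
flags [0+:21] = (word>>0) & 0x1fffff = 535043  ←
opcode [21+:11] = (word>>21) & 0x7ff = 1088
flags signed 21b, MSB=0: value = 535043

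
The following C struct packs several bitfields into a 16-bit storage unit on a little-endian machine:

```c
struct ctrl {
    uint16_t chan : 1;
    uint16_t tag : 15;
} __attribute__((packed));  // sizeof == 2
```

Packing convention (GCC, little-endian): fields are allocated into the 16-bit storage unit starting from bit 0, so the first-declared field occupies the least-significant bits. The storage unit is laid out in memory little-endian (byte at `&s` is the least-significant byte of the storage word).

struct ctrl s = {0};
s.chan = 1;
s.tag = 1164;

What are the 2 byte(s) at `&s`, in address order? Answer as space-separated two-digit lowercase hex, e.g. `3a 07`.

19 09

chan:1 = 1 → 0x1 << 0 → word 0x0001
tag:15 = 1164 → 0x48c << 1 → word 0x0919
word = 0x0919 → little-endian bytes:
  [0]=0x19  [1]=0x09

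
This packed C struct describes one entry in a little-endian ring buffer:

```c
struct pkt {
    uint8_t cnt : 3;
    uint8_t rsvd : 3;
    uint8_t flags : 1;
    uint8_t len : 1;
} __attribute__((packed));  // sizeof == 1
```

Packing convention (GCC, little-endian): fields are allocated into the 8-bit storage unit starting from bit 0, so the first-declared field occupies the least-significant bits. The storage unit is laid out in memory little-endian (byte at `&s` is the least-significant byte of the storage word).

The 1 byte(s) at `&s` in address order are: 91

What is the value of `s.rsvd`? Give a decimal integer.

2

[0]=0x91 (little-endian) → word 0x91
cnt:3 @ bit 0 → (0x91>>0)&0x7 = 0x1
rsvd:3 @ bit 3 → (0x91>>3)&0x7 = 0x2  ←
flags:1 @ bit 6 → (0x91>>6)&0x1 = 0x0
len:1 @ bit 7 → (0x91>>7)&0x1 = 0x1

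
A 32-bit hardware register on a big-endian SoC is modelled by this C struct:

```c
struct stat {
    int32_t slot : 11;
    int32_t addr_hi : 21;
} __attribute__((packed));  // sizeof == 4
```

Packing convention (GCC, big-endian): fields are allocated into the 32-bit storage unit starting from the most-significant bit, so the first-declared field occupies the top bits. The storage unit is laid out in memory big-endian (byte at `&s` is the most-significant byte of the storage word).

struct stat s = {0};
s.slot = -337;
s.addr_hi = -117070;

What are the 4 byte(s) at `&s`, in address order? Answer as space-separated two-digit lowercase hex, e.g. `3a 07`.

slot (11b) val=-337 bits=0x6af at bit 21: 0xd5e00000
addr_hi (21b) val=-117070 bits=0x1e36b2 at bit 0: 0xd5fe36b2
word = 0xd5fe36b2 → big-endian bytes:
  [0]=0xd5  [1]=0xfe  [2]=0x36  [3]=0xb2

d5 fe 36 b2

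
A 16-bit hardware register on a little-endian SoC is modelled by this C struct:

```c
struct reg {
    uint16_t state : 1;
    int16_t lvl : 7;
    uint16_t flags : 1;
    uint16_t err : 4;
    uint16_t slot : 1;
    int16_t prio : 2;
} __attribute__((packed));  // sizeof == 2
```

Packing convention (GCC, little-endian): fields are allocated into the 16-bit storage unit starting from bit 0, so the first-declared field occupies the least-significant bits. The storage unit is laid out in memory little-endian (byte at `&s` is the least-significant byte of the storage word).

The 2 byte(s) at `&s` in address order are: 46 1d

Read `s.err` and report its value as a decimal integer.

[0]=0x46 [1]=0x1d (little-endian) → word 0x1d46
state:1 @ bit 0 → (0x1d46>>0)&0x1 = 0x0
lvl:7 @ bit 1 → (0x1d46>>1)&0x7f = 0x23
flags:1 @ bit 8 → (0x1d46>>8)&0x1 = 0x1
err:4 @ bit 9 → (0x1d46>>9)&0xf = 0xe  ←
slot:1 @ bit 13 → (0x1d46>>13)&0x1 = 0x0
prio:2 @ bit 14 → (0x1d46>>14)&0x3 = 0x0

14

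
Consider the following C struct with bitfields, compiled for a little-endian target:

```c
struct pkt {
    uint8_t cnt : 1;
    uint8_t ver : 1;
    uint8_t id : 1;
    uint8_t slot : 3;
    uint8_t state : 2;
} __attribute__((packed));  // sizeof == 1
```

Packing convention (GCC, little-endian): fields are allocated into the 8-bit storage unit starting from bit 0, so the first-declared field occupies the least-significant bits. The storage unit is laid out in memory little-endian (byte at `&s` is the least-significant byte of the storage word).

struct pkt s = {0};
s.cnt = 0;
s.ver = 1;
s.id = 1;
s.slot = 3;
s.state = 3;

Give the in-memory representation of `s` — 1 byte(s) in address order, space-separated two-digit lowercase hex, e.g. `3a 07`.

de

cnt (1b) val=0 bits=0x0 at bit 0: 0x00
ver (1b) val=1 bits=0x1 at bit 1: 0x02
id (1b) val=1 bits=0x1 at bit 2: 0x06
slot (3b) val=3 bits=0x3 at bit 3: 0x1e
state (2b) val=3 bits=0x3 at bit 6: 0xde
word = 0xde → little-endian bytes:
  [0]=0xde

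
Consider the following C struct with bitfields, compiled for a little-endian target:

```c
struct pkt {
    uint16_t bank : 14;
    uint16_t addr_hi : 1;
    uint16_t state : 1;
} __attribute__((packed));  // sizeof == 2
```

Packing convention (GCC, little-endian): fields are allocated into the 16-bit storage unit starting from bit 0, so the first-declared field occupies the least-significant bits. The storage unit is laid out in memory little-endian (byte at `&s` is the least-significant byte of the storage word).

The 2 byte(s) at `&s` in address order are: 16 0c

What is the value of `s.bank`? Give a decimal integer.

[0]=0x16 [1]=0x0c (little-endian) → word 0x0c16
bank [0+:14] = (word>>0) & 0x3fff = 3094  ←
addr_hi [14+:1] = (word>>14) & 0x1 = 0
state [15+:1] = (word>>15) & 0x1 = 0

3094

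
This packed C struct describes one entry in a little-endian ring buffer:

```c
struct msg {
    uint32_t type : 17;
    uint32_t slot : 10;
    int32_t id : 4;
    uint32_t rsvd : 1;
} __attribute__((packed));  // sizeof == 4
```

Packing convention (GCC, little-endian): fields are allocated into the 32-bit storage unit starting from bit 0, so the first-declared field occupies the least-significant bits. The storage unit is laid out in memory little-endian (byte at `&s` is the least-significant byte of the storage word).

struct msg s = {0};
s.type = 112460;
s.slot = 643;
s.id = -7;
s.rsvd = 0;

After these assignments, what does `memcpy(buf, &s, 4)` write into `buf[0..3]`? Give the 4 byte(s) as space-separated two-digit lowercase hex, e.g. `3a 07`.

[0+:17] type=112460 & 0x1ffff = 0x1b74c; word=0x0001b74c
[17+:10] slot=643 & 0x3ff = 0x283; word=0x0507b74c
[27+:4] id=-7 & 0xf = 0x9; word=0x4d07b74c
[31+:1] rsvd=0 & 0x1 = 0x0; word=0x4d07b74c
word = 0x4d07b74c → little-endian bytes:
  [0]=0x4c  [1]=0xb7  [2]=0x07  [3]=0x4d

4c b7 07 4d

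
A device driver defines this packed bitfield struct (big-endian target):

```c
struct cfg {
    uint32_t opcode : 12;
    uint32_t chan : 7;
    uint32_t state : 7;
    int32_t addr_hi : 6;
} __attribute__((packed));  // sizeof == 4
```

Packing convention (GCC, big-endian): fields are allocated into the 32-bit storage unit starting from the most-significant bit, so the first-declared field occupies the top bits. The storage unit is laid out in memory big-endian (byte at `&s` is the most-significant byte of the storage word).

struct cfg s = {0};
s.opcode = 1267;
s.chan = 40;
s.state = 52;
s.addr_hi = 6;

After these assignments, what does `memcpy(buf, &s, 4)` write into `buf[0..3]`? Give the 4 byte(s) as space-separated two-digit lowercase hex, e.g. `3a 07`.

opcode:12 = 1267 → 0x4f3 << 20 → word 0x4f300000
chan:7 = 40 → 0x28 << 13 → word 0x4f350000
state:7 = 52 → 0x34 << 6 → word 0x4f350d00
addr_hi:6 = 6 → 0x6 << 0 → word 0x4f350d06
word = 0x4f350d06 → big-endian bytes:
  [0]=0x4f  [1]=0x35  [2]=0x0d  [3]=0x06

4f 35 0d 06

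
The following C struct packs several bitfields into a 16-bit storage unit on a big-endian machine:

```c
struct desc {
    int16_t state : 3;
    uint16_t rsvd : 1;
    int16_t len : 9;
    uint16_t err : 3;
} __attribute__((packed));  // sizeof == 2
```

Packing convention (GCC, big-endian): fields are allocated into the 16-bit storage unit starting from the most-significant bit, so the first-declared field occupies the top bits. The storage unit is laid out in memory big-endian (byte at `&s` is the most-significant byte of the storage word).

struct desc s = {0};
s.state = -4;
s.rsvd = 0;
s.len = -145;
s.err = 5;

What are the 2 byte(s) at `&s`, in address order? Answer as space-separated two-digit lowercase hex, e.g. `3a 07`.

8b 7d

state:3 = -4 → 0x4 << 13 → word 0x8000
rsvd:1 = 0 → 0x0 << 12 → word 0x8000
len:9 = -145 → 0x16f << 3 → word 0x8b78
err:3 = 5 → 0x5 << 0 → word 0x8b7d
word = 0x8b7d → big-endian bytes:
  [0]=0x8b  [1]=0x7d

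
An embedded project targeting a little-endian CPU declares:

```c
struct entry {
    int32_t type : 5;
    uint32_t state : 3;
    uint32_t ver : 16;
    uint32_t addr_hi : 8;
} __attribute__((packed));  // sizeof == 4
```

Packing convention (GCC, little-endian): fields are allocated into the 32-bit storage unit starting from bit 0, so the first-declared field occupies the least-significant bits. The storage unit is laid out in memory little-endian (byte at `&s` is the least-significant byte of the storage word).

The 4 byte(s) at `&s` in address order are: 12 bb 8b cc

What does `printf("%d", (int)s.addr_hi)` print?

[0]=0x12 [1]=0xbb [2]=0x8b [3]=0xcc (little-endian) → word 0xcc8bbb12
type:5 @ bit 0 → (0xcc8bbb12>>0)&0x1f = 0x12
state:3 @ bit 5 → (0xcc8bbb12>>5)&0x7 = 0x0
ver:16 @ bit 8 → (0xcc8bbb12>>8)&0xffff = 0x8bbb
addr_hi:8 @ bit 24 → (0xcc8bbb12>>24)&0xff = 0xcc  ←

204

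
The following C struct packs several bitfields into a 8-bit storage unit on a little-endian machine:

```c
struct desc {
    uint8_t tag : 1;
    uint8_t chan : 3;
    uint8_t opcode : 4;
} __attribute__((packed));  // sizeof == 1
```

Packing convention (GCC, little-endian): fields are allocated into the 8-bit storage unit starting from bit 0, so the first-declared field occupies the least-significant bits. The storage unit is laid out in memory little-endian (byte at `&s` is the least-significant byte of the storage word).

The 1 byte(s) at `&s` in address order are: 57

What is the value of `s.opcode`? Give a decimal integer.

5

[0]=0x57 (little-endian) → word 0x57
tag [0+:1] = (word>>0) & 0x1 = 1
chan [1+:3] = (word>>1) & 0x7 = 3
opcode [4+:4] = (word>>4) & 0xf = 5  ←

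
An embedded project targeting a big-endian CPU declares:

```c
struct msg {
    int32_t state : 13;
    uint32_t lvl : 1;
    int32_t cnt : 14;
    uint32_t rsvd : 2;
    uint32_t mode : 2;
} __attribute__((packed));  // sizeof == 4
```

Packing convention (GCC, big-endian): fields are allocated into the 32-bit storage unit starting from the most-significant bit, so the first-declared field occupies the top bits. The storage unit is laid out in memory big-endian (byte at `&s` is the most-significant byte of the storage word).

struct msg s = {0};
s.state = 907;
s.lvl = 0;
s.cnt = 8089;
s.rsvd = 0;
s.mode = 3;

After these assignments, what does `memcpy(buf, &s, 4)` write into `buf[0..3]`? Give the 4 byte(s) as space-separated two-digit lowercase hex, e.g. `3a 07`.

state (13b) val=907 bits=0x38b at bit 19: 0x1c580000
lvl (1b) val=0 bits=0x0 at bit 18: 0x1c580000
cnt (14b) val=8089 bits=0x1f99 at bit 4: 0x1c59f990
rsvd (2b) val=0 bits=0x0 at bit 2: 0x1c59f990
mode (2b) val=3 bits=0x3 at bit 0: 0x1c59f993
word = 0x1c59f993 → big-endian bytes:
  [0]=0x1c  [1]=0x59  [2]=0xf9  [3]=0x93

1c 59 f9 93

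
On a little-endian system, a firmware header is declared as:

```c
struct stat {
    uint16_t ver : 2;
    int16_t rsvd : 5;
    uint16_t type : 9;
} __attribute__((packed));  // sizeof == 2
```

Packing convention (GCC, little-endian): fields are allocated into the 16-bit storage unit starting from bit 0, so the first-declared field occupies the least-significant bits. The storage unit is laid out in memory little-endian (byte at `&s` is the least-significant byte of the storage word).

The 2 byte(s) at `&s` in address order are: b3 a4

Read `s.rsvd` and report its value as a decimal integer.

12

[0]=0xb3 [1]=0xa4 (little-endian) → word 0xa4b3
ver:2 @ bit 0 → (0xa4b3>>0)&0x3 = 0x3
rsvd:5 @ bit 2 → (0xa4b3>>2)&0x1f = 0xc  ←
type:9 @ bit 7 → (0xa4b3>>7)&0x1ff = 0x149
rsvd signed 5b, MSB=0: value = 12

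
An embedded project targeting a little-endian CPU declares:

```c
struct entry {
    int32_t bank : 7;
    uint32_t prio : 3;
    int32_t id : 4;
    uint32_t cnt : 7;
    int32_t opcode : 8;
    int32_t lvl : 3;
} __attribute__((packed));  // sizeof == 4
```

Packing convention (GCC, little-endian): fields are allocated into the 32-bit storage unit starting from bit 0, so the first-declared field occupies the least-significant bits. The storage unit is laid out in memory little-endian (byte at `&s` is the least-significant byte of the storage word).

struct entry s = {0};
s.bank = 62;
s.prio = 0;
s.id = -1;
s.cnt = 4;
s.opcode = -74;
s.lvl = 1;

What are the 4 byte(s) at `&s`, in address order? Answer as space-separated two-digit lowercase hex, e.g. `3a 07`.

bank:7 = 62 → 0x3e << 0 → word 0x0000003e
prio:3 = 0 → 0x0 << 7 → word 0x0000003e
id:4 = -1 → 0xf << 10 → word 0x00003c3e
cnt:7 = 4 → 0x4 << 14 → word 0x00013c3e
opcode:8 = -74 → 0xb6 << 21 → word 0x16c13c3e
lvl:3 = 1 → 0x1 << 29 → word 0x36c13c3e
word = 0x36c13c3e → little-endian bytes:
  [0]=0x3e  [1]=0x3c  [2]=0xc1  [3]=0x36

3e 3c c1 36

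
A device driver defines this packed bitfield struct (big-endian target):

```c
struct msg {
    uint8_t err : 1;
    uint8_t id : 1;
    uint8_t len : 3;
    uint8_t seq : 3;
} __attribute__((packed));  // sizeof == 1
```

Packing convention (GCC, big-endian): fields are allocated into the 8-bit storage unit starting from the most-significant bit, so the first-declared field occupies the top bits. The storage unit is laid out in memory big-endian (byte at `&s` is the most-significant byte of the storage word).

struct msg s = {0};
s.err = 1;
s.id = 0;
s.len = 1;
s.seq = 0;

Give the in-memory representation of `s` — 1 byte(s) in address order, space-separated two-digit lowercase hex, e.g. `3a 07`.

[7+:1] err=1 & 0x1 = 0x1; word=0x80
[6+:1] id=0 & 0x1 = 0x0; word=0x80
[3+:3] len=1 & 0x7 = 0x1; word=0x88
[0+:3] seq=0 & 0x7 = 0x0; word=0x88
word = 0x88 → big-endian bytes:
  [0]=0x88

88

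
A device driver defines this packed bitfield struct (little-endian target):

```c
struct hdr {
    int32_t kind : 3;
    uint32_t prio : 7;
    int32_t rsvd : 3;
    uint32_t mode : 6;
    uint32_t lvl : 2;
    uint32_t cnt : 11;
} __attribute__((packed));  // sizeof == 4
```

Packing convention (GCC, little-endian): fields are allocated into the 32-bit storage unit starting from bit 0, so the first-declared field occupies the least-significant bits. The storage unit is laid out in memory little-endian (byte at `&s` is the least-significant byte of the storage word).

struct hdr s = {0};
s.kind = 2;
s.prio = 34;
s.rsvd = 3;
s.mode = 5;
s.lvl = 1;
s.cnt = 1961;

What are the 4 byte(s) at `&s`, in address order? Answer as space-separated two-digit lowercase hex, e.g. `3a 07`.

12 ad 28 f5

kind (3b) val=2 bits=0x2 at bit 0: 0x00000002
prio (7b) val=34 bits=0x22 at bit 3: 0x00000112
rsvd (3b) val=3 bits=0x3 at bit 10: 0x00000d12
mode (6b) val=5 bits=0x5 at bit 13: 0x0000ad12
lvl (2b) val=1 bits=0x1 at bit 19: 0x0008ad12
cnt (11b) val=1961 bits=0x7a9 at bit 21: 0xf528ad12
word = 0xf528ad12 → little-endian bytes:
  [0]=0x12  [1]=0xad  [2]=0x28  [3]=0xf5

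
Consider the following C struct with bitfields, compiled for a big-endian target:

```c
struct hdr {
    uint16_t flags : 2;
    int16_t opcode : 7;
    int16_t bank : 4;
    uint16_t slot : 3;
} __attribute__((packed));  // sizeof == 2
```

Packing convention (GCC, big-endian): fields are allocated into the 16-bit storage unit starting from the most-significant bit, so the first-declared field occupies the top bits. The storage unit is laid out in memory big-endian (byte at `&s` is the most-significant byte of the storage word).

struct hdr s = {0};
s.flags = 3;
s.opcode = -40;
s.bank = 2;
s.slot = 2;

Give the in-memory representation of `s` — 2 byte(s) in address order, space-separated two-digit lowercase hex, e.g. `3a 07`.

flags (2b) val=3 bits=0x3 at bit 14: 0xc000
opcode (7b) val=-40 bits=0x58 at bit 7: 0xec00
bank (4b) val=2 bits=0x2 at bit 3: 0xec10
slot (3b) val=2 bits=0x2 at bit 0: 0xec12
word = 0xec12 → big-endian bytes:
  [0]=0xec  [1]=0x12

ec 12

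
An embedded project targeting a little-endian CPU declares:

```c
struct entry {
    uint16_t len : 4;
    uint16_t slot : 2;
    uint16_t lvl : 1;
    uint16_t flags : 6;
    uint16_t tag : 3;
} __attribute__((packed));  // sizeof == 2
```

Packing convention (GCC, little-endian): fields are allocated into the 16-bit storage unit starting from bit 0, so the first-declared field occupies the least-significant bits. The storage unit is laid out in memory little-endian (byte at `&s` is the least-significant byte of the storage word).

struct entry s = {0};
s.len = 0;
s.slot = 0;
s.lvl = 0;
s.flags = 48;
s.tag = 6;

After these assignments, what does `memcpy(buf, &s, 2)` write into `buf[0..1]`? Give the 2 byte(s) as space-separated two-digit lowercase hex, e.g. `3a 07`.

len:4 = 0 → 0x0 << 0 → word 0x0000
slot:2 = 0 → 0x0 << 4 → word 0x0000
lvl:1 = 0 → 0x0 << 6 → word 0x0000
flags:6 = 48 → 0x30 << 7 → word 0x1800
tag:3 = 6 → 0x6 << 13 → word 0xd800
word = 0xd800 → little-endian bytes:
  [0]=0x00  [1]=0xd8

00 d8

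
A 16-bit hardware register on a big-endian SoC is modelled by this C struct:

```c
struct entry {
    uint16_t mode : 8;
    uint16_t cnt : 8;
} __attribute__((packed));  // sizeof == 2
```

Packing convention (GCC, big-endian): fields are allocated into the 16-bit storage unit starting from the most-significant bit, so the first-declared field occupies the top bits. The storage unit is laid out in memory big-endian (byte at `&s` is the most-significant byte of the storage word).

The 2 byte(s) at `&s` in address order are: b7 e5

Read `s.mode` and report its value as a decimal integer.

183

[0]=0xb7 [1]=0xe5 (big-endian) → word 0xb7e5
mode [8+:8] = (word>>8) & 0xff = 183  ←
cnt [0+:8] = (word>>0) & 0xff = 229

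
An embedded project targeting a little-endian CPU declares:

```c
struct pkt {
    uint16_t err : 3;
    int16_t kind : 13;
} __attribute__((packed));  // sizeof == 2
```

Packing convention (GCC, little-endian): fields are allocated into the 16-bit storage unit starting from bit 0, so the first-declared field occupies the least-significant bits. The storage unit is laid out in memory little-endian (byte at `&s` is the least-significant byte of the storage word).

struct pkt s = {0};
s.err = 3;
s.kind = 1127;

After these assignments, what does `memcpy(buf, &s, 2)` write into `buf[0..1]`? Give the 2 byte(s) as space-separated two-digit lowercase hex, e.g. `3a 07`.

3b 23

err:3 = 3 → 0x3 << 0 → word 0x0003
kind:13 = 1127 → 0x467 << 3 → word 0x233b
word = 0x233b → little-endian bytes:
  [0]=0x3b  [1]=0x23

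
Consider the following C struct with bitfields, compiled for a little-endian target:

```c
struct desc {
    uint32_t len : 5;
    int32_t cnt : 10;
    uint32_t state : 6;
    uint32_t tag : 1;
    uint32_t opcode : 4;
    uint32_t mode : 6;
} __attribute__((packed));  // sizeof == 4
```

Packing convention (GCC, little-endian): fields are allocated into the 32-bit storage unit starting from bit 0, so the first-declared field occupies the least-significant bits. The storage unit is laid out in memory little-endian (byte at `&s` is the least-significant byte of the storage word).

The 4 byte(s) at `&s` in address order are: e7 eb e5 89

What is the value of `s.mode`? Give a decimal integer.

[0]=0xe7 [1]=0xeb [2]=0xe5 [3]=0x89 (little-endian) → word 0x89e5ebe7
len [0+:5] = (word>>0) & 0x1f = 7
cnt [5+:10] = (word>>5) & 0x3ff = 863
state [15+:6] = (word>>15) & 0x3f = 11
tag [21+:1] = (word>>21) & 0x1 = 1
opcode [22+:4] = (word>>22) & 0xf = 7
mode [26+:6] = (word>>26) & 0x3f = 34  ←

34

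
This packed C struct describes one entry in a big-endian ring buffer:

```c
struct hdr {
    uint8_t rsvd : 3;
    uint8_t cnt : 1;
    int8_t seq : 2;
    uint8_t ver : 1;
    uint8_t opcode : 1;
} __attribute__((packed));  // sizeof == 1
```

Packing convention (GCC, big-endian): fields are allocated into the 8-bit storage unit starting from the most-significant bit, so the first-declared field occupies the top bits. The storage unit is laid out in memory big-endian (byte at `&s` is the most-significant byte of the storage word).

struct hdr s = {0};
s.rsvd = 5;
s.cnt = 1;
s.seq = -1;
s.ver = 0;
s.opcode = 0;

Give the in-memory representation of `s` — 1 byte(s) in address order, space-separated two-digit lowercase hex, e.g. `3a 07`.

rsvd (3b) val=5 bits=0x5 at bit 5: 0xa0
cnt (1b) val=1 bits=0x1 at bit 4: 0xb0
seq (2b) val=-1 bits=0x3 at bit 2: 0xbc
ver (1b) val=0 bits=0x0 at bit 1: 0xbc
opcode (1b) val=0 bits=0x0 at bit 0: 0xbc
word = 0xbc → big-endian bytes:
  [0]=0xbc

bc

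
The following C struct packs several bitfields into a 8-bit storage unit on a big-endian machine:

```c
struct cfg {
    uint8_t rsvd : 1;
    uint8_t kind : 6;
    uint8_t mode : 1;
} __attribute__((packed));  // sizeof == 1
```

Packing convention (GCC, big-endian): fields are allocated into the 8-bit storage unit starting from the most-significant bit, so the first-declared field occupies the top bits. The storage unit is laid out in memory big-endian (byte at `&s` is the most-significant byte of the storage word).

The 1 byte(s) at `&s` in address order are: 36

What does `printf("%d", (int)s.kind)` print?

[0]=0x36 (big-endian) → word 0x36
rsvd:1 @ bit 7 → (0x36>>7)&0x1 = 0x0
kind:6 @ bit 1 → (0x36>>1)&0x3f = 0x1b  ←
mode:1 @ bit 0 → (0x36>>0)&0x1 = 0x0

27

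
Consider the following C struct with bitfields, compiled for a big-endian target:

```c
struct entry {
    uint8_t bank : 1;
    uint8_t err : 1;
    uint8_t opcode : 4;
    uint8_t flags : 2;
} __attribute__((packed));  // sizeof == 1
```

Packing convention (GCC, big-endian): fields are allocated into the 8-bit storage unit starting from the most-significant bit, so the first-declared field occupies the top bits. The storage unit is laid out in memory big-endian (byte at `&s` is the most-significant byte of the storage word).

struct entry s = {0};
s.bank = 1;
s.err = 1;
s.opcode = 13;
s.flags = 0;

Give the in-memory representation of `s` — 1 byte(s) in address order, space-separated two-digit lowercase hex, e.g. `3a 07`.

bank:1 = 1 → 0x1 << 7 → word 0x80
err:1 = 1 → 0x1 << 6 → word 0xc0
opcode:4 = 13 → 0xd << 2 → word 0xf4
flags:2 = 0 → 0x0 << 0 → word 0xf4
word = 0xf4 → big-endian bytes:
  [0]=0xf4

f4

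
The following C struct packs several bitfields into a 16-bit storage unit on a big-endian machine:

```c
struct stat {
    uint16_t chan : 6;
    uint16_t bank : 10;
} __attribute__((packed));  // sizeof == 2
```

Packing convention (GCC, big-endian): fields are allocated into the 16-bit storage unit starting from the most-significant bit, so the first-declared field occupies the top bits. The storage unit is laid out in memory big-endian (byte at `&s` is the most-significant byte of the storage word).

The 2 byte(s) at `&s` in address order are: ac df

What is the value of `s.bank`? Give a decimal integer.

[0]=0xac [1]=0xdf (big-endian) → word 0xacdf
chan:6 @ bit 10 → (0xacdf>>10)&0x3f = 0x2b
bank:10 @ bit 0 → (0xacdf>>0)&0x3ff = 0xdf  ←

223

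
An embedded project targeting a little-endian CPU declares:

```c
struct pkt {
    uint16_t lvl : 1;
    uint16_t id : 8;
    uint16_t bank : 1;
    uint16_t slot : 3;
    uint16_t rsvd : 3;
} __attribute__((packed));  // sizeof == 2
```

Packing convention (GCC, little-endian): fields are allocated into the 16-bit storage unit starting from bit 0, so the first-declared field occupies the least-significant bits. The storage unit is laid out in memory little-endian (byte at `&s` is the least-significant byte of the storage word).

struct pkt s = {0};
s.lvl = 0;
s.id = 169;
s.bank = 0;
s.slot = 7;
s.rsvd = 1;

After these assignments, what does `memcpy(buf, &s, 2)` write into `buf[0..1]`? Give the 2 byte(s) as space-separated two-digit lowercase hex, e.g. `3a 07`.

52 3d

[0+:1] lvl=0 & 0x1 = 0x0; word=0x0000
[1+:8] id=169 & 0xff = 0xa9; word=0x0152
[9+:1] bank=0 & 0x1 = 0x0; word=0x0152
[10+:3] slot=7 & 0x7 = 0x7; word=0x1d52
[13+:3] rsvd=1 & 0x7 = 0x1; word=0x3d52
word = 0x3d52 → little-endian bytes:
  [0]=0x52  [1]=0x3d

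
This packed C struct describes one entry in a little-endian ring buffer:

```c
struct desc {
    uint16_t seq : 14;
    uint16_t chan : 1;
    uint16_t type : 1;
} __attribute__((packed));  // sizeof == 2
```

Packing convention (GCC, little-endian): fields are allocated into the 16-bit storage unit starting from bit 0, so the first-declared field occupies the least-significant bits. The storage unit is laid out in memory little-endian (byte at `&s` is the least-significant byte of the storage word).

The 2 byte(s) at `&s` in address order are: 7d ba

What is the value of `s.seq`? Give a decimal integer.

[0]=0x7d [1]=0xba (little-endian) → word 0xba7d
seq:14 @ bit 0 → (0xba7d>>0)&0x3fff = 0x3a7d  ←
chan:1 @ bit 14 → (0xba7d>>14)&0x1 = 0x0
type:1 @ bit 15 → (0xba7d>>15)&0x1 = 0x1

14973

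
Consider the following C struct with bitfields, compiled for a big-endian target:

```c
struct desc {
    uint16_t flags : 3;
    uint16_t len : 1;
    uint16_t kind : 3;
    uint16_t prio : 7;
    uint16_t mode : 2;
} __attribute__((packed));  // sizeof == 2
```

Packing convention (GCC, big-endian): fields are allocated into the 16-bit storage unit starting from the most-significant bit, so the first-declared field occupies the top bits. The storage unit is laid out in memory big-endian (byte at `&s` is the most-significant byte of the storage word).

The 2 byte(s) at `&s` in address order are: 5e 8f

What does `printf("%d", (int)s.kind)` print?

7

[0]=0x5e [1]=0x8f (big-endian) → word 0x5e8f
flags [13+:3] = (word>>13) & 0x7 = 2
len [12+:1] = (word>>12) & 0x1 = 1
kind [9+:3] = (word>>9) & 0x7 = 7  ←
prio [2+:7] = (word>>2) & 0x7f = 35
mode [0+:2] = (word>>0) & 0x3 = 3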